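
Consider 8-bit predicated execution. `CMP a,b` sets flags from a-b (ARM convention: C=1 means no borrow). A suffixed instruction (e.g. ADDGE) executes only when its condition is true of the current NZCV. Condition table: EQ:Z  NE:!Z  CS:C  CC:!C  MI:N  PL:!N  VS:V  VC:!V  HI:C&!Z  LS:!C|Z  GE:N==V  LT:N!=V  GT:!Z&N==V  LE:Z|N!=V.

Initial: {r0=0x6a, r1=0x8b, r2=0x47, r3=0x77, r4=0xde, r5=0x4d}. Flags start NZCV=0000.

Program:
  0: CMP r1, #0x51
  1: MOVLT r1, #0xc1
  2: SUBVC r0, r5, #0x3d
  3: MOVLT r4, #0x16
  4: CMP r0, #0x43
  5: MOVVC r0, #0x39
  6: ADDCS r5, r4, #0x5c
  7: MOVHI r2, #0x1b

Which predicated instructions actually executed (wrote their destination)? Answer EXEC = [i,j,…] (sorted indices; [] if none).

[0] flags=0011 → (cmp)
[1] flags=0011 LT?T → r1=0xc1
[2] flags=0011 VC?F → skip
[3] flags=0011 LT?T → r4=0x16
[4] flags=0010 → (cmp)
[5] flags=0010 VC?T → r0=0x39
[6] flags=0010 CS?T → r5=0x72
[7] flags=0010 HI?T → r2=0x1b

EXEC = [1,3,5,6,7]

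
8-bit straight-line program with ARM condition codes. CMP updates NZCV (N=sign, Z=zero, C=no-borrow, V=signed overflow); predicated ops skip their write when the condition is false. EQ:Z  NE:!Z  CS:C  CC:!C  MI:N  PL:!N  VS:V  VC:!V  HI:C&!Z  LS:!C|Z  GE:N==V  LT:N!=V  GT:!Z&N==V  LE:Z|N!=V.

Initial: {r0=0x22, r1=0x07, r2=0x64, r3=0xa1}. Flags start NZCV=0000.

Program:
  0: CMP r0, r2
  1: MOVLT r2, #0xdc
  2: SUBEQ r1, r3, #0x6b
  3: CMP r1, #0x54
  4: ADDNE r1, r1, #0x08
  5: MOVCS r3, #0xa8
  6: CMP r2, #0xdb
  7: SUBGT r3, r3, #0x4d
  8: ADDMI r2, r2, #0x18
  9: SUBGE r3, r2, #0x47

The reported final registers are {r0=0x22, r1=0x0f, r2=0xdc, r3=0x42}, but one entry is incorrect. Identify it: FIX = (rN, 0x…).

FIX = (r3, 0x95)

[0] flags=1000 → (cmp)
[1] flags=1000 LT?T → r2=0xdc
[2] flags=1000 EQ?F → skip
[3] flags=1000 → (cmp)
[4] flags=1000 NE?T → r1=0x0f
[5] flags=1000 CS?F → skip
[6] flags=0010 → (cmp)
[7] flags=0010 GT?T → r3=0x54
[8] flags=0010 MI?F → skip
[9] flags=0010 GE?T → r3=0x95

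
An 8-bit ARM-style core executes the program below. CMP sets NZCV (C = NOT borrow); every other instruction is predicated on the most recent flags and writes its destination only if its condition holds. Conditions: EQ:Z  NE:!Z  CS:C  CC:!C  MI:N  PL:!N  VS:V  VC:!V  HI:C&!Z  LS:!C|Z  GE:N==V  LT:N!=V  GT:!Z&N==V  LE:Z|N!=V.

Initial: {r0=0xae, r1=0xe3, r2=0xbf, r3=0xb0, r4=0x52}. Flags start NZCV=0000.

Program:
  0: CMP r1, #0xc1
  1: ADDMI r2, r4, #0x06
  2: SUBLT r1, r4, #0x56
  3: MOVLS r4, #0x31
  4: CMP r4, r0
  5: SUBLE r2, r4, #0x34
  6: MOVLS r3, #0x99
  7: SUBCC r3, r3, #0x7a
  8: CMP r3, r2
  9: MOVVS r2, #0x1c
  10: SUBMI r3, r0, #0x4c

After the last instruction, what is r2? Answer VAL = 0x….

0: ✓ CMP  NZCV=0010
1: · ADDMI
2: · SUBLT
3: · MOVLS
4: ✓ CMP  NZCV=1001
5: · SUBLE
6: ✓ MOVLS  r3←0x99
7: ✓ SUBCC  r3←0x1f
8: ✓ CMP  NZCV=0000
9: · MOVVS
10: · SUBMI

VAL = 0xbf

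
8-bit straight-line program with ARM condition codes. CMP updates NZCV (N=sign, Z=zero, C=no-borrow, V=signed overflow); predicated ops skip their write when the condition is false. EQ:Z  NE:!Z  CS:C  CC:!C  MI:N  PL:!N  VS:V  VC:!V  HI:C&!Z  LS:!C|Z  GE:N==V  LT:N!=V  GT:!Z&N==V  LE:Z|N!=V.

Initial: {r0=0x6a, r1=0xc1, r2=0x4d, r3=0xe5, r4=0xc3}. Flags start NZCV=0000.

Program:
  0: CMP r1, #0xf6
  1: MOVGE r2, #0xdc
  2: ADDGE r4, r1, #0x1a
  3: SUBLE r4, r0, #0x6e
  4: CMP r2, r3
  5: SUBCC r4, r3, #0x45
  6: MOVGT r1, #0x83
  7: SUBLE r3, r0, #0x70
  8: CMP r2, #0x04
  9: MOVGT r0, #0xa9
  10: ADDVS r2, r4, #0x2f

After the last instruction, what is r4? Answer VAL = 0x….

[0] flags=1000 → (cmp)
[1] flags=1000 GE?F → skip
[2] flags=1000 GE?F → skip
[3] flags=1000 LE?T → r4=0xfc
[4] flags=0000 → (cmp)
[5] flags=0000 CC?T → r4=0xa0
[6] flags=0000 GT?T → r1=0x83
[7] flags=0000 LE?F → skip
[8] flags=0010 → (cmp)
[9] flags=0010 GT?T → r0=0xa9
[10] flags=0010 VS?F → skip

VAL = 0xa0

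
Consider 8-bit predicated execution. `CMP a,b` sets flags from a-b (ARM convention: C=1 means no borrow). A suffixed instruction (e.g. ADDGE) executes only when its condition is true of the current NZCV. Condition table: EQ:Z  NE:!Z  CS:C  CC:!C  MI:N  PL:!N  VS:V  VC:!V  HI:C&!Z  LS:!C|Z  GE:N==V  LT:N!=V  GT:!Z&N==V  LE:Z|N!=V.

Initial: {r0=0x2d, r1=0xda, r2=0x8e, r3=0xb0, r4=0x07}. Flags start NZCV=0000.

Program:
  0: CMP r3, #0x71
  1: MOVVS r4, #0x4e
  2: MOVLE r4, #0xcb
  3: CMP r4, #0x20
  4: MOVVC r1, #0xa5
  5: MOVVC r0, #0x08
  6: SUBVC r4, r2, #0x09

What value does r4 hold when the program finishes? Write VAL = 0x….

VAL = 0x85

[0] flags=0011 → (cmp)
[1] flags=0011 VS?T → r4=0x4e
[2] flags=0011 LE?T → r4=0xcb
[3] flags=1010 → (cmp)
[4] flags=1010 VC?T → r1=0xa5
[5] flags=1010 VC?T → r0=0x08
[6] flags=1010 VC?T → r4=0x85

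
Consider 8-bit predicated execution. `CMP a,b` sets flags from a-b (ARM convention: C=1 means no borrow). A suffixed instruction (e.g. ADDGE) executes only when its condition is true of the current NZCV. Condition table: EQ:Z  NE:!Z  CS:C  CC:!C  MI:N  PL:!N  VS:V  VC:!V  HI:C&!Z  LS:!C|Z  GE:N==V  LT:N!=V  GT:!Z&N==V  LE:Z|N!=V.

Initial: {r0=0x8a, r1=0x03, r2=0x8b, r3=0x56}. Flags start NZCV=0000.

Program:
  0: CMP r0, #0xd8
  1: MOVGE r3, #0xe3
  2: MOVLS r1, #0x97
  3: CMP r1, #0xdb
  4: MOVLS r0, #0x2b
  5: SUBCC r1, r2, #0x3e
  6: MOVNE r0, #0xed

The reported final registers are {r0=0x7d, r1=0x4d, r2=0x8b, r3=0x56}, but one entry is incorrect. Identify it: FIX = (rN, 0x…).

FIX = (r0, 0xed)

0: ✓ CMP  NZCV=1000
1: · MOVGE
2: ✓ MOVLS  r1←0x97
3: ✓ CMP  NZCV=1000
4: ✓ MOVLS  r0←0x2b
5: ✓ SUBCC  r1←0x4d
6: ✓ MOVNE  r0←0xed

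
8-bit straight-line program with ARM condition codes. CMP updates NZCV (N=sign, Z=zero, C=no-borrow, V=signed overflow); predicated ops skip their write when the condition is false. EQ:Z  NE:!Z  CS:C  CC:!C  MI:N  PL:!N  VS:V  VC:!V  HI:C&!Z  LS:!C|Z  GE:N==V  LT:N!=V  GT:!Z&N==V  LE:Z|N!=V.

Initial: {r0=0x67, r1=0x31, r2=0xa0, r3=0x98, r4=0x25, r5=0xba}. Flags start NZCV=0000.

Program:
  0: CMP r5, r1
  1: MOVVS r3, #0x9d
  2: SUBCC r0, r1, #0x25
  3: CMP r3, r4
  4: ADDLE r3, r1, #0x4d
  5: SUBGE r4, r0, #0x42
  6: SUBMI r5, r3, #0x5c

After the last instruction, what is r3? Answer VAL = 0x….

[0] flags=1010 → (cmp)
[1] flags=1010 VS?F → skip
[2] flags=1010 CC?F → skip
[3] flags=0011 → (cmp)
[4] flags=0011 LE?T → r3=0x7e
[5] flags=0011 GE?F → skip
[6] flags=0011 MI?F → skip

VAL = 0x7e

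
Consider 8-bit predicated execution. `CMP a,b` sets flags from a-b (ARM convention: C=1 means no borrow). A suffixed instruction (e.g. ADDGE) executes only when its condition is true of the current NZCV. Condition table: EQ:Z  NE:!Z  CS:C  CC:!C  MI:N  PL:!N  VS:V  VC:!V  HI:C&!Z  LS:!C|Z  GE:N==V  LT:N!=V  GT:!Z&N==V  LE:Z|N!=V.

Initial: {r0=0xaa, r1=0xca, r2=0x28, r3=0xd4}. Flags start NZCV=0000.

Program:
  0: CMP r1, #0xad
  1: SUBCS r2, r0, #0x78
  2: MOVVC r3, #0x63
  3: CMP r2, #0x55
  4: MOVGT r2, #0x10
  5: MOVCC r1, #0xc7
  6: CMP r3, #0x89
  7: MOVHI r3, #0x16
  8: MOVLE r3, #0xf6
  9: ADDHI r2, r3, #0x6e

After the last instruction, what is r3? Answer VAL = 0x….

[0] flags=0010 → (cmp)
[1] flags=0010 CS?T → r2=0x32
[2] flags=0010 VC?T → r3=0x63
[3] flags=1000 → (cmp)
[4] flags=1000 GT?F → skip
[5] flags=1000 CC?T → r1=0xc7
[6] flags=1001 → (cmp)
[7] flags=1001 HI?F → skip
[8] flags=1001 LE?F → skip
[9] flags=1001 HI?F → skip

VAL = 0x63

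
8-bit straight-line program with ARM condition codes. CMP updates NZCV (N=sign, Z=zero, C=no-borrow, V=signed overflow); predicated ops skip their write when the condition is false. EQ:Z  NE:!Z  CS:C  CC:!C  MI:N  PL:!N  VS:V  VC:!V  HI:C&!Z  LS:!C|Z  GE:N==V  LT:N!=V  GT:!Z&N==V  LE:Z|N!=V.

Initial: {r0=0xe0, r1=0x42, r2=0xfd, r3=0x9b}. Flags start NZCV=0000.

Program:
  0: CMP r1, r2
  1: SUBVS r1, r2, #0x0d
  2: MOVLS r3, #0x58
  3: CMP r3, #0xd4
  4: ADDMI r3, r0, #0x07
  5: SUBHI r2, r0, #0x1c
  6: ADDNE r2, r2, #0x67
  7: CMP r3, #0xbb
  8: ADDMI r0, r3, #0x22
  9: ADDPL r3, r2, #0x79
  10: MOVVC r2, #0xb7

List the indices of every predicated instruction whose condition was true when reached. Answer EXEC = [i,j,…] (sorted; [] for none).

[0] flags=0000 → (cmp)
[1] flags=0000 VS?F → skip
[2] flags=0000 LS?T → r3=0x58
[3] flags=1001 → (cmp)
[4] flags=1001 MI?T → r3=0xe7
[5] flags=1001 HI?F → skip
[6] flags=1001 NE?T → r2=0x64
[7] flags=0010 → (cmp)
[8] flags=0010 MI?F → skip
[9] flags=0010 PL?T → r3=0xdd
[10] flags=0010 VC?T → r2=0xb7

EXEC = [2,4,6,9,10]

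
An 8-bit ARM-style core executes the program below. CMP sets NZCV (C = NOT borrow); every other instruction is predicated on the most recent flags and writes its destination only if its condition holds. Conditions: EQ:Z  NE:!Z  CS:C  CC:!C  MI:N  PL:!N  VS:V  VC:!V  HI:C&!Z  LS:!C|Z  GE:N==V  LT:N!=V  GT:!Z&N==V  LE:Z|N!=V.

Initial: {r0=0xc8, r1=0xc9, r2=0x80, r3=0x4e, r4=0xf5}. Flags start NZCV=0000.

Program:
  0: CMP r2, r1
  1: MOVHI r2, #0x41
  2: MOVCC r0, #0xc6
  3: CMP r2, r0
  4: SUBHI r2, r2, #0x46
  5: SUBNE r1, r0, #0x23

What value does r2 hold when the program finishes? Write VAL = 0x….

VAL = 0x80

[0] flags=1000 → (cmp)
[1] flags=1000 HI?F → skip
[2] flags=1000 CC?T → r0=0xc6
[3] flags=1000 → (cmp)
[4] flags=1000 HI?F → skip
[5] flags=1000 NE?T → r1=0xa3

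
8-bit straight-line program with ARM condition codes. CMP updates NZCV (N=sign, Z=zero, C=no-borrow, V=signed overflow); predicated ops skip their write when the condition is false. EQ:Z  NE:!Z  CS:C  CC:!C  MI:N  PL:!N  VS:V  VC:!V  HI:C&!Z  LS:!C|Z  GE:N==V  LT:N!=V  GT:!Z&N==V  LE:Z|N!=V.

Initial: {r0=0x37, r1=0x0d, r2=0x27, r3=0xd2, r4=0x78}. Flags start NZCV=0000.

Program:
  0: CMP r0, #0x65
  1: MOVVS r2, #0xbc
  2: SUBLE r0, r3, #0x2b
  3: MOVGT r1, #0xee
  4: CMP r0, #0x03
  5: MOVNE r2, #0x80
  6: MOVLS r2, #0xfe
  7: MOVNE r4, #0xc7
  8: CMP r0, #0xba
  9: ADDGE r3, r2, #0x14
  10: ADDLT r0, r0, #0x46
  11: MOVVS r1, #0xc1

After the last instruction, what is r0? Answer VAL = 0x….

VAL = 0xed

0: ✓ CMP  NZCV=1000
1: · MOVVS
2: ✓ SUBLE  r0←0xa7
3: · MOVGT
4: ✓ CMP  NZCV=1010
5: ✓ MOVNE  r2←0x80
6: · MOVLS
7: ✓ MOVNE  r4←0xc7
8: ✓ CMP  NZCV=1000
9: · ADDGE
10: ✓ ADDLT  r0←0xed
11: · MOVVS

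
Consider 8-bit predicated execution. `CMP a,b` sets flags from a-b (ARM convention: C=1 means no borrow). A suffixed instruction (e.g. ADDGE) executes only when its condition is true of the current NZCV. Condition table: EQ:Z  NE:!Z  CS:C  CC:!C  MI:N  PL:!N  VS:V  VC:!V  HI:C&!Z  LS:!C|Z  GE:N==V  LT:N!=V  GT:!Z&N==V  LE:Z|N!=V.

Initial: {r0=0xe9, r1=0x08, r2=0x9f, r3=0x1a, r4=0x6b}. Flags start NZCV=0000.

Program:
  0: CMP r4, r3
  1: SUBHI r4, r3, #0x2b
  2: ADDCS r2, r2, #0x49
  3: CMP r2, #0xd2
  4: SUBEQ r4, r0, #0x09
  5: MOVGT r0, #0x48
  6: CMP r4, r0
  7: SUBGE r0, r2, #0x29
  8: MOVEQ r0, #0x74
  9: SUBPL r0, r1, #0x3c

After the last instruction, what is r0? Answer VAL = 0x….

[0] flags=0010 → (cmp)
[1] flags=0010 HI?T → r4=0xef
[2] flags=0010 CS?T → r2=0xe8
[3] flags=0010 → (cmp)
[4] flags=0010 EQ?F → skip
[5] flags=0010 GT?T → r0=0x48
[6] flags=1010 → (cmp)
[7] flags=1010 GE?F → skip
[8] flags=1010 EQ?F → skip
[9] flags=1010 PL?F → skip

VAL = 0x48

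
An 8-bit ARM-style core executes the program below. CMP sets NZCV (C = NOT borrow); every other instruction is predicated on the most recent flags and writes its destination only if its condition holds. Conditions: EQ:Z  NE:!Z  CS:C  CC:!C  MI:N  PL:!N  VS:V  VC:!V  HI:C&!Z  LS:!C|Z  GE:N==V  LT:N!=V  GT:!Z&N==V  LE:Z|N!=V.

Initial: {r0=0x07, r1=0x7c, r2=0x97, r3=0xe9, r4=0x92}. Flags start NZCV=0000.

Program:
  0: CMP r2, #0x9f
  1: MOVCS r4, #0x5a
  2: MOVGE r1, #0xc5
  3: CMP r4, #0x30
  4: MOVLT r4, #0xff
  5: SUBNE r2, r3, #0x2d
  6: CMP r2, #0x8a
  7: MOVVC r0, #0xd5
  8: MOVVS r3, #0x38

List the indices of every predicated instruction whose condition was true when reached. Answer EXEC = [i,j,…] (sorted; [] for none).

0: ✓ CMP  NZCV=1000
1: · MOVCS
2: · MOVGE
3: ✓ CMP  NZCV=0011
4: ✓ MOVLT  r4←0xff
5: ✓ SUBNE  r2←0xbc
6: ✓ CMP  NZCV=0010
7: ✓ MOVVC  r0←0xd5
8: · MOVVS

EXEC = [4,5,7]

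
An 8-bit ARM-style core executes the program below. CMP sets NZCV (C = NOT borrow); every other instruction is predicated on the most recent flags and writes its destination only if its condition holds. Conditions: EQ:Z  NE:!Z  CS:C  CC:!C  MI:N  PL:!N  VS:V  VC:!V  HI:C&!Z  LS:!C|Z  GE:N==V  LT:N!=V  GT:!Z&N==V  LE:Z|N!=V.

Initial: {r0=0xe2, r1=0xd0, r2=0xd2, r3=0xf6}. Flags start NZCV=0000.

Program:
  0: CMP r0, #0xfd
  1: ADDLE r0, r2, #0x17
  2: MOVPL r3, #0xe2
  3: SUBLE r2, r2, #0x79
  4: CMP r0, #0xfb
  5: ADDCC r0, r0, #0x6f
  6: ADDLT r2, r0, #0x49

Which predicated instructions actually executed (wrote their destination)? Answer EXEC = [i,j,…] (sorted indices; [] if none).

[0] flags=1000 → (cmp)
[1] flags=1000 LE?T → r0=0xe9
[2] flags=1000 PL?F → skip
[3] flags=1000 LE?T → r2=0x59
[4] flags=1000 → (cmp)
[5] flags=1000 CC?T → r0=0x58
[6] flags=1000 LT?T → r2=0xa1

EXEC = [1,3,5,6]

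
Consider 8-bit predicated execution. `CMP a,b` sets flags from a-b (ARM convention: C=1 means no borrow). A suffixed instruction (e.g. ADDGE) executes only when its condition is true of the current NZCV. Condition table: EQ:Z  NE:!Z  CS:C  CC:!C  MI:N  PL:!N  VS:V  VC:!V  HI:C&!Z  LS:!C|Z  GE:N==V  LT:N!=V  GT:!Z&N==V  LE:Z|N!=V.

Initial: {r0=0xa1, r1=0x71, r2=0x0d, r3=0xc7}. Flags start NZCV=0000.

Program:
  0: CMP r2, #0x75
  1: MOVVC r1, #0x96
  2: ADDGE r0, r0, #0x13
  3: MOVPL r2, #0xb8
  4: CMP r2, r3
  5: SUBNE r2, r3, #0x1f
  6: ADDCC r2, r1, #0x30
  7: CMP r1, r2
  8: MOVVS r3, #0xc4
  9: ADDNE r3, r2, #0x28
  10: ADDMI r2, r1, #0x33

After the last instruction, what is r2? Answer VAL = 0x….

VAL = 0xc9

0: ✓ CMP  NZCV=1000
1: ✓ MOVVC  r1←0x96
2: · ADDGE
3: · MOVPL
4: ✓ CMP  NZCV=0000
5: ✓ SUBNE  r2←0xa8
6: ✓ ADDCC  r2←0xc6
7: ✓ CMP  NZCV=1000
8: · MOVVS
9: ✓ ADDNE  r3←0xee
10: ✓ ADDMI  r2←0xc9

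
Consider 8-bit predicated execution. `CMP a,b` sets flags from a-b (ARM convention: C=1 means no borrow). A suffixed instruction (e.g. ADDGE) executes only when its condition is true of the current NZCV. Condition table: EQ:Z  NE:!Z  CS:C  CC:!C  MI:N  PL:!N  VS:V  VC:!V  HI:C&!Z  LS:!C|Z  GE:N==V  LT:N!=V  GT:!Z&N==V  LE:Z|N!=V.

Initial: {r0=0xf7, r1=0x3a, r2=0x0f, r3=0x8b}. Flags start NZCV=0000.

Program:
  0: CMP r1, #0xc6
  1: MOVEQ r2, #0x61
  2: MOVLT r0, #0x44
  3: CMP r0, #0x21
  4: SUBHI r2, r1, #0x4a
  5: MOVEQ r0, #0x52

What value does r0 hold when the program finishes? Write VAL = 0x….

[0] flags=0000 → (cmp)
[1] flags=0000 EQ?F → skip
[2] flags=0000 LT?F → skip
[3] flags=1010 → (cmp)
[4] flags=1010 HI?T → r2=0xf0
[5] flags=1010 EQ?F → skip

VAL = 0xf7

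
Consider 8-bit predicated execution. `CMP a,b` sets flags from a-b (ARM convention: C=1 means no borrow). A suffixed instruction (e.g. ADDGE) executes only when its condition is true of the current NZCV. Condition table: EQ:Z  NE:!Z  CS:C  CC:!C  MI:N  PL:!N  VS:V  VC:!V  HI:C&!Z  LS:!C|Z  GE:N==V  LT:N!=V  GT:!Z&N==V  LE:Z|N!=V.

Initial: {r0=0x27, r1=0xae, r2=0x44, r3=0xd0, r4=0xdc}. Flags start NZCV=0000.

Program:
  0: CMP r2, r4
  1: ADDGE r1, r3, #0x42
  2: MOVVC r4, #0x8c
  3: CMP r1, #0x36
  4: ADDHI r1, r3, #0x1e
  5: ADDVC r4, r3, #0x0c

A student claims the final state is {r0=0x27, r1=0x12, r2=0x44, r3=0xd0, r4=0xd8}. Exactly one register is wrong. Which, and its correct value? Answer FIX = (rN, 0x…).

[0] flags=0000 → (cmp)
[1] flags=0000 GE?T → r1=0x12
[2] flags=0000 VC?T → r4=0x8c
[3] flags=1000 → (cmp)
[4] flags=1000 HI?F → skip
[5] flags=1000 VC?T → r4=0xdc

FIX = (r4, 0xdc)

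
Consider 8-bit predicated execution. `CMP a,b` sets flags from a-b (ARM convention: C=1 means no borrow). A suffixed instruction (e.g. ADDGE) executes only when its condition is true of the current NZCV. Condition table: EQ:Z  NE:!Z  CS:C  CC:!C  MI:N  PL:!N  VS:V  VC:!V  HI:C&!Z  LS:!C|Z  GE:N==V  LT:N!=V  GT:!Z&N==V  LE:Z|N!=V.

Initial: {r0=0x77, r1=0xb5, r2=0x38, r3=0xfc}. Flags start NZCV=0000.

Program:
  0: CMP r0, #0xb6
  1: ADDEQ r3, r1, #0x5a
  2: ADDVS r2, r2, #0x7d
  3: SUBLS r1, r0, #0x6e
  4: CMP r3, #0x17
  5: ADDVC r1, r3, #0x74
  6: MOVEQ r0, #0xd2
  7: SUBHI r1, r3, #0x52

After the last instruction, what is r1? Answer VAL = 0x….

VAL = 0xaa

0: ✓ CMP  NZCV=1001
1: · ADDEQ
2: ✓ ADDVS  r2←0xb5
3: ✓ SUBLS  r1←0x09
4: ✓ CMP  NZCV=1010
5: ✓ ADDVC  r1←0x70
6: · MOVEQ
7: ✓ SUBHI  r1←0xaa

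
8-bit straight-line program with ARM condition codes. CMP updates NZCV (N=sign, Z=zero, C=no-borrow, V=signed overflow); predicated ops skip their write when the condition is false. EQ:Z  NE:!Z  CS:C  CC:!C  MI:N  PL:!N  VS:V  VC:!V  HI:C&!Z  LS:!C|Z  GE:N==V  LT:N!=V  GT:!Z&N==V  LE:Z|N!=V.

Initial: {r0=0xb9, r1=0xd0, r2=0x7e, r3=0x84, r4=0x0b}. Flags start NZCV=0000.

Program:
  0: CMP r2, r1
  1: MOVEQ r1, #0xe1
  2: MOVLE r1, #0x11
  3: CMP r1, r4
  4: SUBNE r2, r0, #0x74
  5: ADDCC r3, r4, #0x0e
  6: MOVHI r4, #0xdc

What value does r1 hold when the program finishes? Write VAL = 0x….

VAL = 0xd0

[0] flags=1001 → (cmp)
[1] flags=1001 EQ?F → skip
[2] flags=1001 LE?F → skip
[3] flags=1010 → (cmp)
[4] flags=1010 NE?T → r2=0x45
[5] flags=1010 CC?F → skip
[6] flags=1010 HI?T → r4=0xdc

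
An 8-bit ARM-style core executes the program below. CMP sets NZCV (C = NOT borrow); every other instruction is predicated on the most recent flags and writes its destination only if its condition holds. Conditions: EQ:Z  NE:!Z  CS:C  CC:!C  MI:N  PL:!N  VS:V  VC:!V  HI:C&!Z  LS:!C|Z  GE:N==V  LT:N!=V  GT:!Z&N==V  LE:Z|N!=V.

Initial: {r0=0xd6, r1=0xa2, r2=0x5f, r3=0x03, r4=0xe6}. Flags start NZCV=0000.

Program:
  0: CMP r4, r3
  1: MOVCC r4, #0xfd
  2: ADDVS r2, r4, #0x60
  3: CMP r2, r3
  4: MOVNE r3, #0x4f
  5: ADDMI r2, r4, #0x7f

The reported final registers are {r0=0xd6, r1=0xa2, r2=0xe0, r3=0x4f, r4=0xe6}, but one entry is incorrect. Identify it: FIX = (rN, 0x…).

FIX = (r2, 0x5f)

[0] flags=1010 → (cmp)
[1] flags=1010 CC?F → skip
[2] flags=1010 VS?F → skip
[3] flags=0010 → (cmp)
[4] flags=0010 NE?T → r3=0x4f
[5] flags=0010 MI?F → skip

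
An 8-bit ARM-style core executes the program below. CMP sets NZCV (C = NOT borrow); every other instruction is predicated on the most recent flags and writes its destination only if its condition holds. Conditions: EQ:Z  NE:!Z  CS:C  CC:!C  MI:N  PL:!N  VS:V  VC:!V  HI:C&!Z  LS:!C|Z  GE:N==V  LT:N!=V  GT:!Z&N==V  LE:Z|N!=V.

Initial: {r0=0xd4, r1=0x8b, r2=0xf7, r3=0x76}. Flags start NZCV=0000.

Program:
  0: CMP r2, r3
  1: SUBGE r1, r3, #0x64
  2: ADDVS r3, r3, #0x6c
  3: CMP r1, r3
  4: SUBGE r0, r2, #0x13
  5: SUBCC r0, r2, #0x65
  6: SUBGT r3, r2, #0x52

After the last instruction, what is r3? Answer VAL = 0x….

0: ✓ CMP  NZCV=1010
1: · SUBGE
2: · ADDVS
3: ✓ CMP  NZCV=0011
4: · SUBGE
5: · SUBCC
6: · SUBGT

VAL = 0x76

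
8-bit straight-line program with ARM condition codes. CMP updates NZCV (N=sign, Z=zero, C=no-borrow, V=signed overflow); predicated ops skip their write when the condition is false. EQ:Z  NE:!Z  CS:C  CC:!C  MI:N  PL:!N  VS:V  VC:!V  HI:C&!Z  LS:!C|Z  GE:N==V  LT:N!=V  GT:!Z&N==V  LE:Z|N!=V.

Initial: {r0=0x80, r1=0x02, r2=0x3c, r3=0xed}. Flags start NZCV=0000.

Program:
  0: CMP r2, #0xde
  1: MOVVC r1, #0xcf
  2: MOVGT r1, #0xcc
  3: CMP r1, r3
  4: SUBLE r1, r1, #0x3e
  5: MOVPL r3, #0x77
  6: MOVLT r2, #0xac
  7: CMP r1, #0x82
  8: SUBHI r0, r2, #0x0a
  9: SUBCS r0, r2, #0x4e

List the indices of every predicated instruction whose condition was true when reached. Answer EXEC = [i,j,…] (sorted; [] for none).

EXEC = [1,2,4,6,8,9]

[0] flags=0000 → (cmp)
[1] flags=0000 VC?T → r1=0xcf
[2] flags=0000 GT?T → r1=0xcc
[3] flags=1000 → (cmp)
[4] flags=1000 LE?T → r1=0x8e
[5] flags=1000 PL?F → skip
[6] flags=1000 LT?T → r2=0xac
[7] flags=0010 → (cmp)
[8] flags=0010 HI?T → r0=0xa2
[9] flags=0010 CS?T → r0=0x5e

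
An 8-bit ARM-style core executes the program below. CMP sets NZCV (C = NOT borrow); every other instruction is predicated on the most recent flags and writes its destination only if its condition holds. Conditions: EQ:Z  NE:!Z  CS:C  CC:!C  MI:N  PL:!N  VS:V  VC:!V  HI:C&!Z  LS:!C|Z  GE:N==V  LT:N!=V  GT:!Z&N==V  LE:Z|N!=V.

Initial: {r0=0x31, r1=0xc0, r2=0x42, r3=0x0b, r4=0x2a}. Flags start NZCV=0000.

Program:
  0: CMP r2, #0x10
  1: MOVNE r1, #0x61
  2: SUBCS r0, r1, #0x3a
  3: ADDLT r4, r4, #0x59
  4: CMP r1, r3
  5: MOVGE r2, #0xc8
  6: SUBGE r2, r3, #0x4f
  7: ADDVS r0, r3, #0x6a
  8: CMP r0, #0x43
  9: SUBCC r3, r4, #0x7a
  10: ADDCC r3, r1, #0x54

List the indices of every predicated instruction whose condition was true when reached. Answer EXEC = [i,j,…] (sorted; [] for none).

EXEC = [1,2,5,6,9,10]

0: ✓ CMP  NZCV=0010
1: ✓ MOVNE  r1←0x61
2: ✓ SUBCS  r0←0x27
3: · ADDLT
4: ✓ CMP  NZCV=0010
5: ✓ MOVGE  r2←0xc8
6: ✓ SUBGE  r2←0xbc
7: · ADDVS
8: ✓ CMP  NZCV=1000
9: ✓ SUBCC  r3←0xb0
10: ✓ ADDCC  r3←0xb5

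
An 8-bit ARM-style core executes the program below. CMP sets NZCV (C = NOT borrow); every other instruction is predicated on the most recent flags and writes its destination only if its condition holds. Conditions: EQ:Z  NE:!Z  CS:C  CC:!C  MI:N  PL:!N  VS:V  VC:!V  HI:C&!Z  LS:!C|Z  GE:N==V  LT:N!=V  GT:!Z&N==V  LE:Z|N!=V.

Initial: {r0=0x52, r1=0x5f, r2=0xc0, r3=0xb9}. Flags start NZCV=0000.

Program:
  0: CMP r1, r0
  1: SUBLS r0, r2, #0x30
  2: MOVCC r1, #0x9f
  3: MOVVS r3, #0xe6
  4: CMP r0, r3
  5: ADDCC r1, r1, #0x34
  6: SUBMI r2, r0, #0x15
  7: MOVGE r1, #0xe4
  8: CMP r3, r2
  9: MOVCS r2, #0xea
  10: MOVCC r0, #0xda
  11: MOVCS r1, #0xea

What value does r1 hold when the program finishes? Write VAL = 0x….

[0] flags=0010 → (cmp)
[1] flags=0010 LS?F → skip
[2] flags=0010 CC?F → skip
[3] flags=0010 VS?F → skip
[4] flags=1001 → (cmp)
[5] flags=1001 CC?T → r1=0x93
[6] flags=1001 MI?T → r2=0x3d
[7] flags=1001 GE?T → r1=0xe4
[8] flags=0011 → (cmp)
[9] flags=0011 CS?T → r2=0xea
[10] flags=0011 CC?F → skip
[11] flags=0011 CS?T → r1=0xea

VAL = 0xea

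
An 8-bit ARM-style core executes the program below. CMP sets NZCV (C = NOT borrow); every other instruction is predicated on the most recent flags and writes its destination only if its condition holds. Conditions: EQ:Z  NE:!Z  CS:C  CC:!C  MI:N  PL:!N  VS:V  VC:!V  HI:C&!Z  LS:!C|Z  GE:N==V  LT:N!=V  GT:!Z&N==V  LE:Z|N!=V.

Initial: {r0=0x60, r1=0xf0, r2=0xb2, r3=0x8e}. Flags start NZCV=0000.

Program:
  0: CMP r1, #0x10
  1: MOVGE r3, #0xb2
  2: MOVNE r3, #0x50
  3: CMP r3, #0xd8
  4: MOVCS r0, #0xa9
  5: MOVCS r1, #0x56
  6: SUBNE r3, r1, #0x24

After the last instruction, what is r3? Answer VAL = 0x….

0: ✓ CMP  NZCV=1010
1: · MOVGE
2: ✓ MOVNE  r3←0x50
3: ✓ CMP  NZCV=0000
4: · MOVCS
5: · MOVCS
6: ✓ SUBNE  r3←0xcc

VAL = 0xcc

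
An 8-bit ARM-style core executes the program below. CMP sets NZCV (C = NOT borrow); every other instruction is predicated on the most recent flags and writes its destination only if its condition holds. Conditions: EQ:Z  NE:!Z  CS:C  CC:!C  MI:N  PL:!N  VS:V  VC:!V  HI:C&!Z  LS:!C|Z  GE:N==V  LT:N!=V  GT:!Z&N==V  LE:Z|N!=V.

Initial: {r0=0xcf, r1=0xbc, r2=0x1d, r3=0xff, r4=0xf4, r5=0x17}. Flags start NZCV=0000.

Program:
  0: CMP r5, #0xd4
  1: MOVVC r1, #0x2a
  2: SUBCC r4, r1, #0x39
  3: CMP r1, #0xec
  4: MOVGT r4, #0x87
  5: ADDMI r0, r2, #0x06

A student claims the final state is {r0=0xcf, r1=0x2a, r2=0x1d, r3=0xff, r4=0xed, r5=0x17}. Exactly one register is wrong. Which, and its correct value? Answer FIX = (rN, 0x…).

0: ✓ CMP  NZCV=0000
1: ✓ MOVVC  r1←0x2a
2: ✓ SUBCC  r4←0xf1
3: ✓ CMP  NZCV=0000
4: ✓ MOVGT  r4←0x87
5: · ADDMI

FIX = (r4, 0x87)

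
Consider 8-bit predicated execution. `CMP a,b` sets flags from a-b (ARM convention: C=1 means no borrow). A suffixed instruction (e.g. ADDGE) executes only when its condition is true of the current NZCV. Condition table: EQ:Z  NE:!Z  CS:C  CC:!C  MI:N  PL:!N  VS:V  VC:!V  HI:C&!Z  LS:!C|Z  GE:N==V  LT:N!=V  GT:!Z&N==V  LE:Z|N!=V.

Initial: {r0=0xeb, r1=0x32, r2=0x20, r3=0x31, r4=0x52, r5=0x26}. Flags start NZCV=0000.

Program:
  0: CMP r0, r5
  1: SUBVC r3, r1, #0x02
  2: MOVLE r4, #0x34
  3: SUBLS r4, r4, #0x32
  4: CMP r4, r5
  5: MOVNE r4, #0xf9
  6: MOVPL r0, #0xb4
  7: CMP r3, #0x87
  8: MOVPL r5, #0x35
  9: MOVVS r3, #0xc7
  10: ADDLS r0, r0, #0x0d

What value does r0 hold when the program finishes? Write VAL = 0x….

[0] flags=1010 → (cmp)
[1] flags=1010 VC?T → r3=0x30
[2] flags=1010 LE?T → r4=0x34
[3] flags=1010 LS?F → skip
[4] flags=0010 → (cmp)
[5] flags=0010 NE?T → r4=0xf9
[6] flags=0010 PL?T → r0=0xb4
[7] flags=1001 → (cmp)
[8] flags=1001 PL?F → skip
[9] flags=1001 VS?T → r3=0xc7
[10] flags=1001 LS?T → r0=0xc1

VAL = 0xc1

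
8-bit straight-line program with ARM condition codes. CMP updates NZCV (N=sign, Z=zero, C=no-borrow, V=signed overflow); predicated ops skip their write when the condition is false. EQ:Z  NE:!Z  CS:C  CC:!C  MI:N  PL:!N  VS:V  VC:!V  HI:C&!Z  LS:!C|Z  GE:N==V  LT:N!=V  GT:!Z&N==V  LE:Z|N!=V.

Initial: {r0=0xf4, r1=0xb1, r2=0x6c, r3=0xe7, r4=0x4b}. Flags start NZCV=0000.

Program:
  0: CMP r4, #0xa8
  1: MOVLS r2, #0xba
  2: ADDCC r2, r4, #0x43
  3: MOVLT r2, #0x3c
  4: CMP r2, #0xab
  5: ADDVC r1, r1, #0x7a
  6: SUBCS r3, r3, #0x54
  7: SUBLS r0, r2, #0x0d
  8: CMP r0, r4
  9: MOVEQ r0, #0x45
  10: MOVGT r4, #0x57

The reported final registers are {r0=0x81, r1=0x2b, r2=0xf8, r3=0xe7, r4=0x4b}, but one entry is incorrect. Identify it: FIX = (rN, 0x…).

FIX = (r2, 0x8e)

[0] flags=1001 → (cmp)
[1] flags=1001 LS?T → r2=0xba
[2] flags=1001 CC?T → r2=0x8e
[3] flags=1001 LT?F → skip
[4] flags=1000 → (cmp)
[5] flags=1000 VC?T → r1=0x2b
[6] flags=1000 CS?F → skip
[7] flags=1000 LS?T → r0=0x81
[8] flags=0011 → (cmp)
[9] flags=0011 EQ?F → skip
[10] flags=0011 GT?F → skip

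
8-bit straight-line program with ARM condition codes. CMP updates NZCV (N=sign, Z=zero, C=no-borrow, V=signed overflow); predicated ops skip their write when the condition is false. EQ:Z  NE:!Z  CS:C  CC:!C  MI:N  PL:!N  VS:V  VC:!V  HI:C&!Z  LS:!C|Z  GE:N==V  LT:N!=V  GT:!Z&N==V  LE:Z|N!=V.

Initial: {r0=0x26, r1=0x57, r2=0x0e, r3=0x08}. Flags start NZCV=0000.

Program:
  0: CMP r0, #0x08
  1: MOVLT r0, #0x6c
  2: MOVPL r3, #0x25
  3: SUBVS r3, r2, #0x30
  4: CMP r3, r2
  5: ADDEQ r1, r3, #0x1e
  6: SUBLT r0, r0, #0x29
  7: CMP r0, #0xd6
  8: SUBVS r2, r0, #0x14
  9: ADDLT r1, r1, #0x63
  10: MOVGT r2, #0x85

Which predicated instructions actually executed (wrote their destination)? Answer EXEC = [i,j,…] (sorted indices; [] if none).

EXEC = [2,10]

0: ✓ CMP  NZCV=0010
1: · MOVLT
2: ✓ MOVPL  r3←0x25
3: · SUBVS
4: ✓ CMP  NZCV=0010
5: · ADDEQ
6: · SUBLT
7: ✓ CMP  NZCV=0000
8: · SUBVS
9: · ADDLT
10: ✓ MOVGT  r2←0x85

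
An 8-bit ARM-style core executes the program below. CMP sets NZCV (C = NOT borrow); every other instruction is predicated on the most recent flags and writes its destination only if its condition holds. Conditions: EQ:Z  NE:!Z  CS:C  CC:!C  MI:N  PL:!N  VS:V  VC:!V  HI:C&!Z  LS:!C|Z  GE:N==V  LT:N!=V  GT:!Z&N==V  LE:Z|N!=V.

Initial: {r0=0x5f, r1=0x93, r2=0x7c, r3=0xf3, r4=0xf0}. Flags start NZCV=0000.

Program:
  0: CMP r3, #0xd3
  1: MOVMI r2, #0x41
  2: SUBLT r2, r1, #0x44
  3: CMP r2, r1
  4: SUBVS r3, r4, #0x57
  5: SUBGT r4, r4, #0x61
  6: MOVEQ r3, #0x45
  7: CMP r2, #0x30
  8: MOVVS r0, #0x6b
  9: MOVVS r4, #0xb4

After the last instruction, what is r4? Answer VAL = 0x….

VAL = 0x8f

[0] flags=0010 → (cmp)
[1] flags=0010 MI?F → skip
[2] flags=0010 LT?F → skip
[3] flags=1001 → (cmp)
[4] flags=1001 VS?T → r3=0x99
[5] flags=1001 GT?T → r4=0x8f
[6] flags=1001 EQ?F → skip
[7] flags=0010 → (cmp)
[8] flags=0010 VS?F → skip
[9] flags=0010 VS?F → skip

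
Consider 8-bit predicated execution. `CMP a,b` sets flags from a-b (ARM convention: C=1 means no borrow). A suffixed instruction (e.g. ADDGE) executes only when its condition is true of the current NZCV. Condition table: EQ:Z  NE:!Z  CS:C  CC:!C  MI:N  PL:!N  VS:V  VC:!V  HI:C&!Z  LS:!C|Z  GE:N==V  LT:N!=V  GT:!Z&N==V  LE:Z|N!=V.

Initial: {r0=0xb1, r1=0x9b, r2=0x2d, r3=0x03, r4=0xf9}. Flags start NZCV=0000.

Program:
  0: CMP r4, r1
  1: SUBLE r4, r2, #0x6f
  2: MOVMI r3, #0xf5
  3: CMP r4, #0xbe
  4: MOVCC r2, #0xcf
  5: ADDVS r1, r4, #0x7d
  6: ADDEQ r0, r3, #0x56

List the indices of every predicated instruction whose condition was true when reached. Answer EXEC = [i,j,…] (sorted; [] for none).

EXEC = []

[0] flags=0010 → (cmp)
[1] flags=0010 LE?F → skip
[2] flags=0010 MI?F → skip
[3] flags=0010 → (cmp)
[4] flags=0010 CC?F → skip
[5] flags=0010 VS?F → skip
[6] flags=0010 EQ?F → skip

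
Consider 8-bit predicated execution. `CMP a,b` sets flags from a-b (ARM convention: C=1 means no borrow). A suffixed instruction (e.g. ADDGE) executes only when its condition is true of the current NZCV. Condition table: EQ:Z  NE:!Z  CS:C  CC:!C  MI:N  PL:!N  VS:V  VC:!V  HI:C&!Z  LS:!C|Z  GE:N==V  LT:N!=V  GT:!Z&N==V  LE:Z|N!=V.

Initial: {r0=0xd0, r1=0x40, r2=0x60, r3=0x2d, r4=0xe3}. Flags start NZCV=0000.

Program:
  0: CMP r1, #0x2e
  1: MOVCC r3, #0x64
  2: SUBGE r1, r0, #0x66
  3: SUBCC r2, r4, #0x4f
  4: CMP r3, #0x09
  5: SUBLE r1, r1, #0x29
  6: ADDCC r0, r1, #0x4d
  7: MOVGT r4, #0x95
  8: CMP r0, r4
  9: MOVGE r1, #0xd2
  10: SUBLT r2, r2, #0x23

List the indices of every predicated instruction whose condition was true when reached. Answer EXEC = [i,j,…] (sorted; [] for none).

EXEC = [2,7,9]

[0] flags=0010 → (cmp)
[1] flags=0010 CC?F → skip
[2] flags=0010 GE?T → r1=0x6a
[3] flags=0010 CC?F → skip
[4] flags=0010 → (cmp)
[5] flags=0010 LE?F → skip
[6] flags=0010 CC?F → skip
[7] flags=0010 GT?T → r4=0x95
[8] flags=0010 → (cmp)
[9] flags=0010 GE?T → r1=0xd2
[10] flags=0010 LT?F → skip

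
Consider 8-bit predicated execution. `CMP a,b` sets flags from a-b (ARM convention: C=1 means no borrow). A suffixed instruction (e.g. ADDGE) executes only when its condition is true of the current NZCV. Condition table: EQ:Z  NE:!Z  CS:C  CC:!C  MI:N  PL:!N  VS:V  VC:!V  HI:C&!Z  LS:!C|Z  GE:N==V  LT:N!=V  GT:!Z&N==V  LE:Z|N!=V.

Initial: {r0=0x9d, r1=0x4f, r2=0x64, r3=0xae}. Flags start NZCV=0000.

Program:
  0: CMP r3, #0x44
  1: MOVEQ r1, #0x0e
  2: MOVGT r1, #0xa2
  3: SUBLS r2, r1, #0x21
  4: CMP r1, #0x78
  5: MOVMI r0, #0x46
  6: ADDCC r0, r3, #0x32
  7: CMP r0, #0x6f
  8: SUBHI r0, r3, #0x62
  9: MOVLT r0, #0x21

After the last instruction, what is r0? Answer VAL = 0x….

[0] flags=0011 → (cmp)
[1] flags=0011 EQ?F → skip
[2] flags=0011 GT?F → skip
[3] flags=0011 LS?F → skip
[4] flags=1000 → (cmp)
[5] flags=1000 MI?T → r0=0x46
[6] flags=1000 CC?T → r0=0xe0
[7] flags=0011 → (cmp)
[8] flags=0011 HI?T → r0=0x4c
[9] flags=0011 LT?T → r0=0x21

VAL = 0x21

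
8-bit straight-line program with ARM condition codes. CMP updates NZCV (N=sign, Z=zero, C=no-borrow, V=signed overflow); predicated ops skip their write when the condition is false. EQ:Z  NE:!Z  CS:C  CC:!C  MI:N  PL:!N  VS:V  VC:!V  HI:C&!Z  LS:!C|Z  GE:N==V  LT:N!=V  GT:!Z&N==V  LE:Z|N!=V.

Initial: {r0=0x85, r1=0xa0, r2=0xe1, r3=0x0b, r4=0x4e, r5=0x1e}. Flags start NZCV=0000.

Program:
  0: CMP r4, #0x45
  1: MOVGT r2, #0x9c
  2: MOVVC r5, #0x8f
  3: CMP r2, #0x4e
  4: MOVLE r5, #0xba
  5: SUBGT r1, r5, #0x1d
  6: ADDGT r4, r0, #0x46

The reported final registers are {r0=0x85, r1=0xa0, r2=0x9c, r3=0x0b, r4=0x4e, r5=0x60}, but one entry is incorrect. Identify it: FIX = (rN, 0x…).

0: ✓ CMP  NZCV=0010
1: ✓ MOVGT  r2←0x9c
2: ✓ MOVVC  r5←0x8f
3: ✓ CMP  NZCV=0011
4: ✓ MOVLE  r5←0xba
5: · SUBGT
6: · ADDGT

FIX = (r5, 0xba)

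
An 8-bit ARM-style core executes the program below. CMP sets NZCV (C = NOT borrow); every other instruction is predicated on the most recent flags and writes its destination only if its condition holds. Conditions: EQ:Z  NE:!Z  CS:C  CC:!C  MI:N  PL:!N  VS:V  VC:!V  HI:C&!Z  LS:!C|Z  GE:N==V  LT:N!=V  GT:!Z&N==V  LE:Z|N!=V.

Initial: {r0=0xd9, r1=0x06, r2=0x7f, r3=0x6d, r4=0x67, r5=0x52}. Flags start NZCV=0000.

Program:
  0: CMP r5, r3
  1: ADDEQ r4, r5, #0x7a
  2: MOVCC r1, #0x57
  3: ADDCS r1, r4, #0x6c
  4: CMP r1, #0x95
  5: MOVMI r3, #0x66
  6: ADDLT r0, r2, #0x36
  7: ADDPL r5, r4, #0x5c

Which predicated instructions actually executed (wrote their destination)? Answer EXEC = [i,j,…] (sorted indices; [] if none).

EXEC = [2,5]

0: ✓ CMP  NZCV=1000
1: · ADDEQ
2: ✓ MOVCC  r1←0x57
3: · ADDCS
4: ✓ CMP  NZCV=1001
5: ✓ MOVMI  r3←0x66
6: · ADDLT
7: · ADDPL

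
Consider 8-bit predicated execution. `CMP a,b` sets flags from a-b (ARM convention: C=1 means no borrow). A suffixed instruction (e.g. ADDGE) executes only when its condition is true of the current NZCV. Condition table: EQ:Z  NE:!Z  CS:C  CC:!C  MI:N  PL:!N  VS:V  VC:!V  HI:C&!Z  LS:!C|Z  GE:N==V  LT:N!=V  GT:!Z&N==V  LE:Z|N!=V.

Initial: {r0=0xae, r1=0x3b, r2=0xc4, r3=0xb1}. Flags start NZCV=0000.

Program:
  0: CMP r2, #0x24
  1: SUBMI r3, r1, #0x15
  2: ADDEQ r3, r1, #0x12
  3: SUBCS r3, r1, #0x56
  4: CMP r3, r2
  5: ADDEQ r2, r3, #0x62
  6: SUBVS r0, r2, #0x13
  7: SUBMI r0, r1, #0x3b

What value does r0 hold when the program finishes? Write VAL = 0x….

VAL = 0xae

0: ✓ CMP  NZCV=1010
1: ✓ SUBMI  r3←0x26
2: · ADDEQ
3: ✓ SUBCS  r3←0xe5
4: ✓ CMP  NZCV=0010
5: · ADDEQ
6: · SUBVS
7: · SUBMI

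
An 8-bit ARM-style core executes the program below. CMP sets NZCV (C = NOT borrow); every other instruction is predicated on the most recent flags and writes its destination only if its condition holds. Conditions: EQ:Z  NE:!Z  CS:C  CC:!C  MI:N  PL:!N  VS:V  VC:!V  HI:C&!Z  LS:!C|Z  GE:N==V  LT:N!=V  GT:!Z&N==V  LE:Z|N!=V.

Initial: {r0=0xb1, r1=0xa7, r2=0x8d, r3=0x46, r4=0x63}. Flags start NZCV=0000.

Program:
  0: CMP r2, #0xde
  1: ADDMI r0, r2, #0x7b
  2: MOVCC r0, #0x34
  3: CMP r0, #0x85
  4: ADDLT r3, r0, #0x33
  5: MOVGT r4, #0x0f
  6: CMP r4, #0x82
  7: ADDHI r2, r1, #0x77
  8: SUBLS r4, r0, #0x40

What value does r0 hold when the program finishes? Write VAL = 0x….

VAL = 0x34

[0] flags=1000 → (cmp)
[1] flags=1000 MI?T → r0=0x08
[2] flags=1000 CC?T → r0=0x34
[3] flags=1001 → (cmp)
[4] flags=1001 LT?F → skip
[5] flags=1001 GT?T → r4=0x0f
[6] flags=1001 → (cmp)
[7] flags=1001 HI?F → skip
[8] flags=1001 LS?T → r4=0xf4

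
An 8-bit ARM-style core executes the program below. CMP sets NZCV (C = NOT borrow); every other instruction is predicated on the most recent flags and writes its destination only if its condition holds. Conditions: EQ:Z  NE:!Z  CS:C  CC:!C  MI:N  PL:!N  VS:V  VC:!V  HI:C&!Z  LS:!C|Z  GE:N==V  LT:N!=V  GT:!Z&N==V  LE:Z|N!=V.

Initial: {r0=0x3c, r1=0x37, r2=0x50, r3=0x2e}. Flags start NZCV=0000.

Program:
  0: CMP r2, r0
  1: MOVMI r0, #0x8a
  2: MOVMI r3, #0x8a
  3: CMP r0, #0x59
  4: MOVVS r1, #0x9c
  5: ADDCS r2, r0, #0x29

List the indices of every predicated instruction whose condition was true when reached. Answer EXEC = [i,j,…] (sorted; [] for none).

0: ✓ CMP  NZCV=0010
1: · MOVMI
2: · MOVMI
3: ✓ CMP  NZCV=1000
4: · MOVVS
5: · ADDCS

EXEC = []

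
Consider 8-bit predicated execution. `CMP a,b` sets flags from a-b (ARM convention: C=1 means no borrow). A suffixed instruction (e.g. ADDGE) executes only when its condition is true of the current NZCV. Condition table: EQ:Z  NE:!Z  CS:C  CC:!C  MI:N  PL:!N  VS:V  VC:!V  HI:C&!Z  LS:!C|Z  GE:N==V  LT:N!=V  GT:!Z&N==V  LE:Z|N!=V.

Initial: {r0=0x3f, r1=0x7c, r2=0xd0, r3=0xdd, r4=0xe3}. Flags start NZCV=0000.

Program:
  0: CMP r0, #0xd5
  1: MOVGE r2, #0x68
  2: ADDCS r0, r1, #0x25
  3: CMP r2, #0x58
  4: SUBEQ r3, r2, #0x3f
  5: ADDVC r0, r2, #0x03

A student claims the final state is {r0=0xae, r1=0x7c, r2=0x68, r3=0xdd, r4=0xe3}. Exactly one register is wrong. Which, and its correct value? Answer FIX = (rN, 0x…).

[0] flags=0000 → (cmp)
[1] flags=0000 GE?T → r2=0x68
[2] flags=0000 CS?F → skip
[3] flags=0010 → (cmp)
[4] flags=0010 EQ?F → skip
[5] flags=0010 VC?T → r0=0x6b

FIX = (r0, 0x6b)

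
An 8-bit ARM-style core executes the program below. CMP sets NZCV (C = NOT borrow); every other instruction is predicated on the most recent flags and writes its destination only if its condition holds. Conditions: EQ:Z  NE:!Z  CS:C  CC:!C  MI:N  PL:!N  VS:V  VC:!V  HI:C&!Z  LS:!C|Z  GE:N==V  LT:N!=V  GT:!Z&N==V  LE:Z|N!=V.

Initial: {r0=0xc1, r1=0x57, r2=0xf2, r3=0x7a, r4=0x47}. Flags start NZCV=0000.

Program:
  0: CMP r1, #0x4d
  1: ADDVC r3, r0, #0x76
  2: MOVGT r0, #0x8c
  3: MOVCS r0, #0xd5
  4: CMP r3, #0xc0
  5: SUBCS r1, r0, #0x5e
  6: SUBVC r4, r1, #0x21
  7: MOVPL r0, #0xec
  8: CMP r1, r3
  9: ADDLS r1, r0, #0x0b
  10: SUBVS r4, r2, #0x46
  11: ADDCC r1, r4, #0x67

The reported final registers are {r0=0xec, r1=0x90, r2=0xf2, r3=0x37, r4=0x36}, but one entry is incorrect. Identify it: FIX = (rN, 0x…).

0: ✓ CMP  NZCV=0010
1: ✓ ADDVC  r3←0x37
2: ✓ MOVGT  r0←0x8c
3: ✓ MOVCS  r0←0xd5
4: ✓ CMP  NZCV=0000
5: · SUBCS
6: ✓ SUBVC  r4←0x36
7: ✓ MOVPL  r0←0xec
8: ✓ CMP  NZCV=0010
9: · ADDLS
10: · SUBVS
11: · ADDCC

FIX = (r1, 0x57)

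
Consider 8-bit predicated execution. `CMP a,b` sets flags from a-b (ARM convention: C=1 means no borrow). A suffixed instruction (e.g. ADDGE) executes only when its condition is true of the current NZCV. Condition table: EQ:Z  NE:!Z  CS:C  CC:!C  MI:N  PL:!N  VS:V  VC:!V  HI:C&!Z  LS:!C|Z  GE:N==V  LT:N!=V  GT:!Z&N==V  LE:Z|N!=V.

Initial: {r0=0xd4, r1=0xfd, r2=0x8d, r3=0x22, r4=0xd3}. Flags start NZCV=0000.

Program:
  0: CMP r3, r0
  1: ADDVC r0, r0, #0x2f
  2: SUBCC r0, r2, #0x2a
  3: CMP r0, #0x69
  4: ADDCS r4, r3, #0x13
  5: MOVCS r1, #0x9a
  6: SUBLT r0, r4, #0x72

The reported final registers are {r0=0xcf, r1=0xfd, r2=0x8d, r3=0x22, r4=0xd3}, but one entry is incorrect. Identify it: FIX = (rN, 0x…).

[0] flags=0000 → (cmp)
[1] flags=0000 VC?T → r0=0x03
[2] flags=0000 CC?T → r0=0x63
[3] flags=1000 → (cmp)
[4] flags=1000 CS?F → skip
[5] flags=1000 CS?F → skip
[6] flags=1000 LT?T → r0=0x61

FIX = (r0, 0x61)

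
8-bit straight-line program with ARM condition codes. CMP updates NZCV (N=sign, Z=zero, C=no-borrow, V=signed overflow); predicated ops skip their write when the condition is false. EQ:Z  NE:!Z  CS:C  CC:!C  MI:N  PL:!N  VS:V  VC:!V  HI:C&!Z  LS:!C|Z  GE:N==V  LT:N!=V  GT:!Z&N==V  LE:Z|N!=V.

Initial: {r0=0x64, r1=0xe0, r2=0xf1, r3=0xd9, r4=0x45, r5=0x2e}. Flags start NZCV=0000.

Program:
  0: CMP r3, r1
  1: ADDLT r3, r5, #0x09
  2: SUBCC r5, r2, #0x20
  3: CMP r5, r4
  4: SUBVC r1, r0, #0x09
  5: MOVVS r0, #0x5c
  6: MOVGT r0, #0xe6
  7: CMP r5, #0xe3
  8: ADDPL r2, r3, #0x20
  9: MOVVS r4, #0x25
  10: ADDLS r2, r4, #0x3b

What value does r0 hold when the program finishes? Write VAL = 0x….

0: ✓ CMP  NZCV=1000
1: ✓ ADDLT  r3←0x37
2: ✓ SUBCC  r5←0xd1
3: ✓ CMP  NZCV=1010
4: ✓ SUBVC  r1←0x5b
5: · MOVVS
6: · MOVGT
7: ✓ CMP  NZCV=1000
8: · ADDPL
9: · MOVVS
10: ✓ ADDLS  r2←0x80

VAL = 0x64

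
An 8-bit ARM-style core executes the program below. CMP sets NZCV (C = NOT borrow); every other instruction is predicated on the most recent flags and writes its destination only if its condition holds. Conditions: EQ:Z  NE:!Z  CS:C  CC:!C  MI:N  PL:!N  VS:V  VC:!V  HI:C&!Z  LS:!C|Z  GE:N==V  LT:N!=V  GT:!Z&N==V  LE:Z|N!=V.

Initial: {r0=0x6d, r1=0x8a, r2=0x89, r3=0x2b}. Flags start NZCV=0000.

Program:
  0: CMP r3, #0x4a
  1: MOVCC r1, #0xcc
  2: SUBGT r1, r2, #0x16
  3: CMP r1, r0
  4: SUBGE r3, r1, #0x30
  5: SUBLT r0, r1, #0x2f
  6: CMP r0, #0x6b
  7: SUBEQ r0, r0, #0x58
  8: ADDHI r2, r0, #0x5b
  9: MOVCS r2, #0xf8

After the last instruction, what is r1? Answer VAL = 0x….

VAL = 0xcc

0: ✓ CMP  NZCV=1000
1: ✓ MOVCC  r1←0xcc
2: · SUBGT
3: ✓ CMP  NZCV=0011
4: · SUBGE
5: ✓ SUBLT  r0←0x9d
6: ✓ CMP  NZCV=0011
7: · SUBEQ
8: ✓ ADDHI  r2←0xf8
9: ✓ MOVCS  r2←0xf8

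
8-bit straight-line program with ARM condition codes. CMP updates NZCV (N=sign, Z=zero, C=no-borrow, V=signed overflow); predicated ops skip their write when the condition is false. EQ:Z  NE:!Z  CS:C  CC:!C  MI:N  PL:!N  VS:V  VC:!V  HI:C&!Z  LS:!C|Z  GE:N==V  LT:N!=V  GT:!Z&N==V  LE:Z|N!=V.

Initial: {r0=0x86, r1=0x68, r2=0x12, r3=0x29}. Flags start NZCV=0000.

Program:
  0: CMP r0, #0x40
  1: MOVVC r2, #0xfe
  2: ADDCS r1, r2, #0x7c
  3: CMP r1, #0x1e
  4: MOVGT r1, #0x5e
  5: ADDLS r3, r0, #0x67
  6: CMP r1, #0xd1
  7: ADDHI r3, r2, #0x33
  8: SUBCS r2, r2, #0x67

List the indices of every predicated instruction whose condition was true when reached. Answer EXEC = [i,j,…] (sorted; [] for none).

EXEC = [2]

0: ✓ CMP  NZCV=0011
1: · MOVVC
2: ✓ ADDCS  r1←0x8e
3: ✓ CMP  NZCV=0011
4: · MOVGT
5: · ADDLS
6: ✓ CMP  NZCV=1000
7: · ADDHI
8: · SUBCS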